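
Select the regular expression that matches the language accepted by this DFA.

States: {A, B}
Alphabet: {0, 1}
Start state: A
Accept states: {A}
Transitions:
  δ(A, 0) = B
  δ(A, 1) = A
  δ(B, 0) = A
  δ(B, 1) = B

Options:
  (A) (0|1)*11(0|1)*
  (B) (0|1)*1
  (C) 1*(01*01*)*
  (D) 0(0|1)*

Check each option against the DFA on short strings; one disagreement eliminates an option:
  (A) (0|1)*11(0|1)*: on ε the DFA stays in A and accepts (A ∈ Accept), but the regex does not match it → eliminate
  (B) (0|1)*1: on ε the DFA stays in A and accepts (A ∈ Accept), but the regex does not match it → eliminate
  (C) 1*(01*01*)*: agrees with the DFA on every string of length ≤ 6
  (D) 0(0|1)*: on ε the DFA stays in A and accepts (A ∈ Accept), but the regex does not match it → eliminate
Only (C) is consistent with the DFA.
(C) 1*(01*01*)*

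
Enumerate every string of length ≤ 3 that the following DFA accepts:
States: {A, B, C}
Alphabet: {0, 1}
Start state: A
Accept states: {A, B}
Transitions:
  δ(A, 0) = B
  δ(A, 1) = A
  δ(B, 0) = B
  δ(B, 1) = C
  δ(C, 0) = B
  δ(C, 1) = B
ε, 0, 1, 00, 10, 11, 000, 010, 011, 100, 110, 111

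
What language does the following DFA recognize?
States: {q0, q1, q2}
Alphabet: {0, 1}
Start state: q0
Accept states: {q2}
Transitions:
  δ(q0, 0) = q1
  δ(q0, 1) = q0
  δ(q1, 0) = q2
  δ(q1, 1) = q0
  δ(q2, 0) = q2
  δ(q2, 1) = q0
Testing a few strings:
  '0001' → reject
  '110' → reject
  '0' → reject
  '01' → reject
State roles: q0=last symbol not 0; q1=one trailing 0; q2=two trailing 0's
All binary strings ending with 00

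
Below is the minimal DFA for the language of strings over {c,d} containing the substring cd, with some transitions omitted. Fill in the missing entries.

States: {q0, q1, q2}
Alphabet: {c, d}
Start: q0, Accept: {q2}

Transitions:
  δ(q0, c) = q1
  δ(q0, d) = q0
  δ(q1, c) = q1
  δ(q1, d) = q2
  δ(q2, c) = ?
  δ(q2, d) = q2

From the language and accept set, identify what each state tracks — q0: no c seen yet; q1: seen a c, waiting for d; q2: substring cd seen.
Each missing δ(q, a) is the state matching the new tracked value after reading a.
δ(q2, c) = q2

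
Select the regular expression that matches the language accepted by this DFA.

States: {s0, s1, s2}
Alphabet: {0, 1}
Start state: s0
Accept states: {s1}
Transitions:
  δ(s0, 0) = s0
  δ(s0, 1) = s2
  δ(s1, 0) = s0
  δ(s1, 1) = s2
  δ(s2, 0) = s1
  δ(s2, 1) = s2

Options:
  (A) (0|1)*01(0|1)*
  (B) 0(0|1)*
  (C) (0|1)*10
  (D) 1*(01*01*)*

Check each option against the DFA on short strings; one disagreement eliminates an option:
  (A) (0|1)*01(0|1)*: on '01' the DFA goes s0 → s0 → s2 and rejects (s2 ∉ Accept), but the regex matches it → eliminate
  (B) 0(0|1)*: on '0' the DFA goes s0 → s0 and rejects (s0 ∉ Accept), but the regex matches it → eliminate
  (C) (0|1)*10: agrees with the DFA on every string of length ≤ 6
  (D) 1*(01*01*)*: on ε the DFA stays in s0 and rejects (s0 ∉ Accept), but the regex matches it → eliminate
Only (C) is consistent with the DFA.
(C) (0|1)*10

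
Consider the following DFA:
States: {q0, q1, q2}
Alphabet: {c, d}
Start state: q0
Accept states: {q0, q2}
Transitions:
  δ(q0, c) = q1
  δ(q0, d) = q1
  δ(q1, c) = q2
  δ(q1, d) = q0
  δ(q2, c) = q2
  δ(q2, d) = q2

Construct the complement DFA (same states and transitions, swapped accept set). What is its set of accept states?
Complement accept states = All states \ Original accept states
= {q0, q1, q2} \ {q0, q2}
{q1}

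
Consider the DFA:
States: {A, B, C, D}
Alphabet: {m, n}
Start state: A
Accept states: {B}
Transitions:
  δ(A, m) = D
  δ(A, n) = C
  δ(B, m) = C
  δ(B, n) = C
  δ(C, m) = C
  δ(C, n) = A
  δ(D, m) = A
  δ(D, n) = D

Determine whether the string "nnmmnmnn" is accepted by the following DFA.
Processing string "nnmmnmnn":
  A --n--> C
  C --n--> A
  A --m--> D
  D --m--> A
  A --n--> C
  C --m--> C
  C --n--> A
  A --n--> C
Final state: C
Accept states: {B}
No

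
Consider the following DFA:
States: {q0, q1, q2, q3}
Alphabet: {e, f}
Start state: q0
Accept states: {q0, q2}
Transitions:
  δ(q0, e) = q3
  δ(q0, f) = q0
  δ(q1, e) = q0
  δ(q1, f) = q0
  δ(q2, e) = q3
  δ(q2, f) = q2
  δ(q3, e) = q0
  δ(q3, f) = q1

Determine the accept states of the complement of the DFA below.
Complement accept states = All states \ Original accept states
= {q0, q1, q2, q3} \ {q0, q2}
{q1, q3}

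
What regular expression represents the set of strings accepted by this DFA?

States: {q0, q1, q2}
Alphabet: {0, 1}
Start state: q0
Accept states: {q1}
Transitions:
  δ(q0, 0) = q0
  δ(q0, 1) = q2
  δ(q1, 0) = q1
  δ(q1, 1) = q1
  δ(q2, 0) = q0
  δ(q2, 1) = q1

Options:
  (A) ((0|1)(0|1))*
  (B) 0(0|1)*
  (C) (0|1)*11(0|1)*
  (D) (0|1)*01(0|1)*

Check each option against the DFA on short strings; one disagreement eliminates an option:
  (A) ((0|1)(0|1))*: on ε the DFA stays in q0 and rejects (q0 ∉ Accept), but the regex matches it → eliminate
  (B) 0(0|1)*: on '0' the DFA goes q0 → q0 and rejects (q0 ∉ Accept), but the regex matches it → eliminate
  (C) (0|1)*11(0|1)*: agrees with the DFA on every string of length ≤ 6
  (D) (0|1)*01(0|1)*: on '01' the DFA goes q0 → q0 → q2 and rejects (q2 ∉ Accept), but the regex matches it → eliminate
Only (C) is consistent with the DFA.
(C) (0|1)*11(0|1)*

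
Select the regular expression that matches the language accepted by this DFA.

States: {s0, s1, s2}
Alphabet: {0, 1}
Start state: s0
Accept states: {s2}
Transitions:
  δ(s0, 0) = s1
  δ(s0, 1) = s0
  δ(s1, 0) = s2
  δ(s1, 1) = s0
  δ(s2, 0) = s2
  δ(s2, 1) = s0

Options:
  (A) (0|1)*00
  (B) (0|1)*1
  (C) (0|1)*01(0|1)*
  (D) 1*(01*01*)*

Check each option against the DFA on short strings; one disagreement eliminates an option:
  (A) (0|1)*00: agrees with the DFA on every string of length ≤ 6
  (B) (0|1)*1: on '1' the DFA goes s0 → s0 and rejects (s0 ∉ Accept), but the regex matches it → eliminate
  (C) (0|1)*01(0|1)*: on '00' the DFA goes s0 → s1 → s2 and accepts (s2 ∈ Accept), but the regex does not match it → eliminate
  (D) 1*(01*01*)*: on ε the DFA stays in s0 and rejects (s0 ∉ Accept), but the regex matches it → eliminate
Only (A) is consistent with the DFA.
(A) (0|1)*00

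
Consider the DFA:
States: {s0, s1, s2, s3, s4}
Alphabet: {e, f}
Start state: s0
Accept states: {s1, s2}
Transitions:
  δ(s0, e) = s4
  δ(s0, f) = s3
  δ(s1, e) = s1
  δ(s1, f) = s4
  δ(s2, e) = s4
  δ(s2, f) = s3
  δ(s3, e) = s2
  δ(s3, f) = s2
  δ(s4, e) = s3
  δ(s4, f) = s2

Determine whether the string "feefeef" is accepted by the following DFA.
Processing string "feefeef":
  s0 --f--> s3
  s3 --e--> s2
  s2 --e--> s4
  s4 --f--> s2
  s2 --e--> s4
  s4 --e--> s3
  s3 --f--> s2
Final state: s2
Accept states: {s1, s2}
Yes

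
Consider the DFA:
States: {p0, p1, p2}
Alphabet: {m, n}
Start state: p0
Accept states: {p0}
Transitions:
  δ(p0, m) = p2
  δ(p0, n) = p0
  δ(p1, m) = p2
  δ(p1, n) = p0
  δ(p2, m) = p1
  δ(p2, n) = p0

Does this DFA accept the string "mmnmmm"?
Processing string "mmnmmm":
  p0 --m--> p2
  p2 --m--> p1
  p1 --n--> p0
  p0 --m--> p2
  p2 --m--> p1
  p1 --m--> p2
Final state: p2
Accept states: {p0}
No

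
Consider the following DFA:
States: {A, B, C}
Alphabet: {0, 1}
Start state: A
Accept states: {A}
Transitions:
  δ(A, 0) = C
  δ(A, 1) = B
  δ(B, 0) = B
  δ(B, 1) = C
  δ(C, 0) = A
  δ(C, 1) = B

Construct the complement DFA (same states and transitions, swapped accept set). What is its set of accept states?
Complement accept states = All states \ Original accept states
= {A, B, C} \ {A}
{B, C}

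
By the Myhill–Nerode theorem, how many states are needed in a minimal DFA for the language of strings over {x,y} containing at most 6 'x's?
By Myhill–Nerode, count the distinguishable equivalence classes: 8 classes — having seen 0, 1, …, 6, or >6 copies of 'x'; counts 0 through 6 are accepting and >6 is dead.
8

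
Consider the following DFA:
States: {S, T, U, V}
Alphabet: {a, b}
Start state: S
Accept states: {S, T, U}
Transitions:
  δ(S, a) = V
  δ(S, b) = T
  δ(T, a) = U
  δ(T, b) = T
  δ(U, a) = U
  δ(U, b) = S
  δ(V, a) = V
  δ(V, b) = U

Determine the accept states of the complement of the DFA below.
Complement accept states = All states \ Original accept states
= {S, T, U, V} \ {S, T, U}
{V}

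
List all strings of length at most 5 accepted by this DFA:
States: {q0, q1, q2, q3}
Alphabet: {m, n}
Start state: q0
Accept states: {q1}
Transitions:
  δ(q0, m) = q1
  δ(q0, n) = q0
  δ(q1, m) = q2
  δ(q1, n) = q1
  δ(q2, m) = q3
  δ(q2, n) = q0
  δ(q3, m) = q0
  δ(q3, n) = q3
m, mn, nm, mnn, nmn, nnm, mmnm, mnnn, nmnn, nnmn, nnnm, mmmmm, mmnmn, mmnnm, mnmnm, mnnnn, nmmnm, nmnnn, nnmnn, nnnmn, nnnnm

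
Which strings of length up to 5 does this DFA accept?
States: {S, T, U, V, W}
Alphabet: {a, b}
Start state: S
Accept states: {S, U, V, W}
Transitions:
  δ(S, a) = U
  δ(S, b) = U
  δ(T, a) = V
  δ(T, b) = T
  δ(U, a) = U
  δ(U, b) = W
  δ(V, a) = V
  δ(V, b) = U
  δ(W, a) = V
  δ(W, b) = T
ε, a, b, aa, ab, ba, bb, aaa, aab, aba, baa, bab, bba, aaaa, aaab, aaba, abaa, abab, abba, baaa, baab, baba, bbaa, bbab, bbba, aaaaa, aaaab, aaaba, aabaa, aabab, aabba, abaaa, abaab, ababa, ababb, abbaa, abbab, abbba, baaaa, baaab, baaba, babaa, babab, babba, bbaaa, bbaab, bbaba, bbabb, bbbaa, bbbab, bbbba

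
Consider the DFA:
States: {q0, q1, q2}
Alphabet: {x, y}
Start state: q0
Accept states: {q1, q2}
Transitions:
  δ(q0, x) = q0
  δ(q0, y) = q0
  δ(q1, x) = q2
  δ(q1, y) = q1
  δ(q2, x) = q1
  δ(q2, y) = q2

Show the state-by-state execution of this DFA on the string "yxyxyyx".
read 'y': q0 → q0
  read 'x': q0 → q0
  read 'y': q0 → q0
  read 'x': q0 → q0
  read 'y': q0 → q0
  read 'y': q0 → q0
  read 'x': q0 → q0
q0 -> q0 -> q0 -> q0 -> q0 -> q0 -> q0 -> q0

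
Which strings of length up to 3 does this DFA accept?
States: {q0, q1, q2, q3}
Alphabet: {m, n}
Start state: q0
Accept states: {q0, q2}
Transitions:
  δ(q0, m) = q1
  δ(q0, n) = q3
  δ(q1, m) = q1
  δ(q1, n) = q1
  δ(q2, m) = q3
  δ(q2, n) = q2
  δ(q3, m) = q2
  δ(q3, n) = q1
ε, nm, nmn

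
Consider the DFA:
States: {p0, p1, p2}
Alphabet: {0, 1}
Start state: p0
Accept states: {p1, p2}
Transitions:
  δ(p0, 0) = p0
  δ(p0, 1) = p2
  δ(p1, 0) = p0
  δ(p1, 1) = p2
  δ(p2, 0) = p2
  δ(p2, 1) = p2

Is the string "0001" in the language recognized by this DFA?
Processing string "0001":
  p0 --0--> p0
  p0 --0--> p0
  p0 --0--> p0
  p0 --1--> p2
Final state: p2
Accept states: {p1, p2}
Yes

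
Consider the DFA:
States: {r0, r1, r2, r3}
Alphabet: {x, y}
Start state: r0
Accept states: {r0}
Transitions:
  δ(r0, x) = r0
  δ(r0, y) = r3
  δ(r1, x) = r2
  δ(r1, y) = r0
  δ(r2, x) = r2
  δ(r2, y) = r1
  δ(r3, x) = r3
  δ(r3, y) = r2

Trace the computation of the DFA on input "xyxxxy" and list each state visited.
read 'x': r0 → r0
  read 'y': r0 → r3
  read 'x': r3 → r3
  read 'x': r3 → r3
  read 'x': r3 → r3
  read 'y': r3 → r2
r0 -> r0 -> r3 -> r3 -> r3 -> r3 -> r2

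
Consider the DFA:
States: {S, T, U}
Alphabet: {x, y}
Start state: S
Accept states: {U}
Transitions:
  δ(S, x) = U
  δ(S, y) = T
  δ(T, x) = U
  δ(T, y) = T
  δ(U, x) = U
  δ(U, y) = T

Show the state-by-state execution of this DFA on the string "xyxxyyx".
read 'x': S → U
  read 'y': U → T
  read 'x': T → U
  read 'x': U → U
  read 'y': U → T
  read 'y': T → T
  read 'x': T → U
S -> U -> T -> U -> U -> T -> T -> U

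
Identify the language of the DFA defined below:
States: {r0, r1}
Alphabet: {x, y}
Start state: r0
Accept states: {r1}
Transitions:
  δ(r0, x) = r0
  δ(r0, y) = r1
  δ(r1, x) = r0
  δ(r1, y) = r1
Testing a few strings:
  'x' → reject
  'yxx' → reject
  'xy' → accept
  'y' → accept
State roles: r0=last symbol not y; r1=last symbol is y
All strings over {x,y} ending with y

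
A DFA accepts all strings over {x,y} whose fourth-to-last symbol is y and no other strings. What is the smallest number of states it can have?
By Myhill–Nerode, count the distinguishable equivalence classes: 2^4 = 16 classes — the DFA must remember the last 4 symbols read; every pair of distinct length-4 suffixes is distinguishable by some continuation.
16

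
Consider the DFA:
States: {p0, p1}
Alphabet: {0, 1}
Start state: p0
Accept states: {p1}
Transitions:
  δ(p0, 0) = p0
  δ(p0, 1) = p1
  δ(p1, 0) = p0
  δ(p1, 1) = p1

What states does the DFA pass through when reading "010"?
read '0': p0 → p0
  read '1': p0 → p1
  read '0': p1 → p0
p0 -> p0 -> p1 -> p0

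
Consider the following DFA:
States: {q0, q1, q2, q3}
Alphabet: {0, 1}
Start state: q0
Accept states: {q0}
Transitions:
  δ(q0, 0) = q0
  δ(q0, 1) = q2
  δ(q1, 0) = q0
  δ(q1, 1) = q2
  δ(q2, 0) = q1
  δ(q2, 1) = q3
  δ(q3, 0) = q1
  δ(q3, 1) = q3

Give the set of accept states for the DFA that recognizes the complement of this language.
Complement accept states = All states \ Original accept states
= {q0, q1, q2, q3} \ {q0}
{q1, q2, q3}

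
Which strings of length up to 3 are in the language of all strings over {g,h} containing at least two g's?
gg, ggg, ggh, ghg, hgg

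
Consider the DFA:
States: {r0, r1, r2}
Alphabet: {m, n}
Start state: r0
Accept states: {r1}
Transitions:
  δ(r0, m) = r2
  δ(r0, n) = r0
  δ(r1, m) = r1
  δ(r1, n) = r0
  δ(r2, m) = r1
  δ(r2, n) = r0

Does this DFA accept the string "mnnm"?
Processing string "mnnm":
  r0 --m--> r2
  r2 --n--> r0
  r0 --n--> r0
  r0 --m--> r2
Final state: r2
Accept states: {r1}
No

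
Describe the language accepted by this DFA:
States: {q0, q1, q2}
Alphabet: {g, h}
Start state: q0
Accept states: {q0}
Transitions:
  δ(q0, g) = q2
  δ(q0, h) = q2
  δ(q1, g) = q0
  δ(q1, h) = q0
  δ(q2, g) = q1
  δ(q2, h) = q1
Testing a few strings:
  'ghh' → accept
  'gghh' → reject
  'hgh' → accept
  'gh' → reject
State roles: q0=length ≡ 0 (mod 3); q1=length ≡ 2 (mod 3); q2=length ≡ 1 (mod 3)
All strings over {g,h} whose length is a multiple of 3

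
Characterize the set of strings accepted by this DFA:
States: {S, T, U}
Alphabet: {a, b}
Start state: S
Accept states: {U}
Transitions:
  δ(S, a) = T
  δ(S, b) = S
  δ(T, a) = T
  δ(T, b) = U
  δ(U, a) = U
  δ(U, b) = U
Testing a few strings:
  'a' → reject
  'ba' → reject
  'aba' → accept
  'abb' → accept
State roles: S=no a seen yet; T=seen a a, waiting for b; U=substring ab seen
All strings over {a,b} containing the substring ab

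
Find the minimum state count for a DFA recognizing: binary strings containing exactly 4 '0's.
By Myhill–Nerode, count the distinguishable equivalence classes: 6 classes — having seen 0, 1, …, 4, or >4 copies of '0'; the count-4 class is the only accepting one and >4 is dead.
6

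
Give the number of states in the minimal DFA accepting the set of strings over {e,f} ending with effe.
By Myhill–Nerode, count the distinguishable equivalence classes: 5 classes — one per longest suffix of the input that is a prefix of 'effe' (lengths 0 through 4); only the length-4 class is accepting.
5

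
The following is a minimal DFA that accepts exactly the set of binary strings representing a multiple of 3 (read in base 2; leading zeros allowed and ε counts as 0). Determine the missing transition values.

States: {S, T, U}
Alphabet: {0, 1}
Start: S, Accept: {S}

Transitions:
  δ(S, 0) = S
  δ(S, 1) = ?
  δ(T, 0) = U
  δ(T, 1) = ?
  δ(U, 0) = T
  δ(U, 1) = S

From the language and accept set, identify what each state tracks — S: value ≡ 0 (mod 3); T: value ≡ 2 (mod 3); U: value ≡ 1 (mod 3).
Each missing δ(q, a) is the state matching the new tracked value after reading a.
δ(S, 1) = U; δ(T, 1) = T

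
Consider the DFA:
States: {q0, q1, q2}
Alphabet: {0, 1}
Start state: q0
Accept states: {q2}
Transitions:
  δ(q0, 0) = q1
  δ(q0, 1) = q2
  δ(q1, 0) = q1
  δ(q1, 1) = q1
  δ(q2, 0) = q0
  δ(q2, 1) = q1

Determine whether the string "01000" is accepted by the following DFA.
Processing string "01000":
  q0 --0--> q1
  q1 --1--> q1
  q1 --0--> q1
  q1 --0--> q1
  q1 --0--> q1
Final state: q1
Accept states: {q2}
No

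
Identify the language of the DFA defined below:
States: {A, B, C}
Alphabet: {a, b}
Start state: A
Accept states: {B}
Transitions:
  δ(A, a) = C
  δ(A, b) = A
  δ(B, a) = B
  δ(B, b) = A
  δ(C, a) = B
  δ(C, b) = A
Testing a few strings:
  'a' → reject
  'bb' → reject
  'bab' → reject
  'ab' → reject
State roles: A=last symbol not a; B=two trailing a's; C=one trailing a
All strings over {a,b} ending with aa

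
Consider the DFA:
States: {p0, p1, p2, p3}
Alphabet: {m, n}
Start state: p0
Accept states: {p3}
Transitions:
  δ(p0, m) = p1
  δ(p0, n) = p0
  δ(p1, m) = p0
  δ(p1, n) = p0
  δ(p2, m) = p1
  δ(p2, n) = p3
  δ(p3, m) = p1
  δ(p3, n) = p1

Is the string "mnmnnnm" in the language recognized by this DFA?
Processing string "mnmnnnm":
  p0 --m--> p1
  p1 --n--> p0
  p0 --m--> p1
  p1 --n--> p0
  p0 --n--> p0
  p0 --n--> p0
  p0 --m--> p1
Final state: p1
Accept states: {p3}
No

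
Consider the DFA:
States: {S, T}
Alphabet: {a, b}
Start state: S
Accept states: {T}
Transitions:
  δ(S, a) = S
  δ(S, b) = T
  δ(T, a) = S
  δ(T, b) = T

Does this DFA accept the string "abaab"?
Processing string "abaab":
  S --a--> S
  S --b--> T
  T --a--> S
  S --a--> S
  S --b--> T
Final state: T
Accept states: {T}
Yes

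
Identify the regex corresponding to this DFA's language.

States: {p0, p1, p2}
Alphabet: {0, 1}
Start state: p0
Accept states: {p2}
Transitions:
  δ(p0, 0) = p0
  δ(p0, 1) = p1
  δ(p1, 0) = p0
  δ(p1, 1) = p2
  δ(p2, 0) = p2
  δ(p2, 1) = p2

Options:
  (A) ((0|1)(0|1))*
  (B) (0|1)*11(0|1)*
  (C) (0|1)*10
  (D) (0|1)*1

Check each option against the DFA on short strings; one disagreement eliminates an option:
  (A) ((0|1)(0|1))*: on ε the DFA stays in p0 and rejects (p0 ∉ Accept), but the regex matches it → eliminate
  (B) (0|1)*11(0|1)*: agrees with the DFA on every string of length ≤ 6
  (C) (0|1)*10: on '10' the DFA goes p0 → p1 → p0 and rejects (p0 ∉ Accept), but the regex matches it → eliminate
  (D) (0|1)*1: on '1' the DFA goes p0 → p1 and rejects (p1 ∉ Accept), but the regex matches it → eliminate
Only (B) is consistent with the DFA.
(B) (0|1)*11(0|1)*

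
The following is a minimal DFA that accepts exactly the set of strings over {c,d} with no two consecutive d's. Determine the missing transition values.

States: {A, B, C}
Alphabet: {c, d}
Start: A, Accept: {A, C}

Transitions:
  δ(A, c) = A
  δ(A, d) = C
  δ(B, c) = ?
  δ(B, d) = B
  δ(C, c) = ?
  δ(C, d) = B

From the language and accept set, identify what each state tracks — A: last symbol not d (ok); B: saw dd (dead); C: last symbol d (ok).
Each missing δ(q, a) is the state matching the new tracked value after reading a.
δ(B, c) = B; δ(C, c) = A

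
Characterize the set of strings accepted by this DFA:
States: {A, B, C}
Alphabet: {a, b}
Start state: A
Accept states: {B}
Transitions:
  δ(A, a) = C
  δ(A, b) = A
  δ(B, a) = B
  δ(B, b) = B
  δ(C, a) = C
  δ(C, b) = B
Testing a few strings:
  'a' → reject
  'ab' → accept
  'aab' → accept
  'aaaa' → reject
State roles: A=no a seen yet; B=substring ab seen; C=seen a a, waiting for b
All strings over {a,b} containing the substring ab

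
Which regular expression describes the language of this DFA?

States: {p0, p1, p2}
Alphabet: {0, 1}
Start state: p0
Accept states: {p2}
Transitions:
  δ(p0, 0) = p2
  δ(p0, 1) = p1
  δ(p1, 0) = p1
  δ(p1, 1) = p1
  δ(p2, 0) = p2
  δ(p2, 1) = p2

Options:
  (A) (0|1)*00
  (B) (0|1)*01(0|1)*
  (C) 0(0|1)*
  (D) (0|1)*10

Check each option against the DFA on short strings; one disagreement eliminates an option:
  (A) (0|1)*00: on '0' the DFA goes p0 → p2 and accepts (p2 ∈ Accept), but the regex does not match it → eliminate
  (B) (0|1)*01(0|1)*: on '0' the DFA goes p0 → p2 and accepts (p2 ∈ Accept), but the regex does not match it → eliminate
  (C) 0(0|1)*: agrees with the DFA on every string of length ≤ 6
  (D) (0|1)*10: on '0' the DFA goes p0 → p2 and accepts (p2 ∈ Accept), but the regex does not match it → eliminate
Only (C) is consistent with the DFA.
(C) 0(0|1)*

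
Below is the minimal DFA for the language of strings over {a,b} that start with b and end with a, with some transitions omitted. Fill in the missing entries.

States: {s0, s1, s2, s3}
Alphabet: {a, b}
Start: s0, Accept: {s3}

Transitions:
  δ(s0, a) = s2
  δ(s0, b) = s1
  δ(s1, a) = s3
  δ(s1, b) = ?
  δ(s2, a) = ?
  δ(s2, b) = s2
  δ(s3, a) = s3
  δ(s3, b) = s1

From the language and accept set, identify what each state tracks — s0: no input read; s1: started with b, last symbol b; s2: started with a (dead); s3: started with b, last symbol a.
Each missing δ(q, a) is the state matching the new tracked value after reading a.
δ(s1, b) = s1; δ(s2, a) = s2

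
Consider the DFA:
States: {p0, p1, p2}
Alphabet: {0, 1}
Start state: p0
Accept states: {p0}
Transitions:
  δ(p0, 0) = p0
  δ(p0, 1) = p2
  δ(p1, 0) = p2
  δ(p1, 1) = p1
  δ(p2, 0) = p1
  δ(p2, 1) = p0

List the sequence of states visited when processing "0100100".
read '0': p0 → p0
  read '1': p0 → p2
  read '0': p2 → p1
  read '0': p1 → p2
  read '1': p2 → p0
  read '0': p0 → p0
  read '0': p0 → p0
p0 -> p0 -> p2 -> p1 -> p2 -> p0 -> p0 -> p0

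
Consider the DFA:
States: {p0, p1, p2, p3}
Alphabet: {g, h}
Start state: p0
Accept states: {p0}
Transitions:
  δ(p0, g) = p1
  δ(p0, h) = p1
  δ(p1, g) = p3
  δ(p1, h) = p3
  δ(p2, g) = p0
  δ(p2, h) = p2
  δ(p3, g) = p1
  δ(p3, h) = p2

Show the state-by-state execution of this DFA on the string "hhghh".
read 'h': p0 → p1
  read 'h': p1 → p3
  read 'g': p3 → p1
  read 'h': p1 → p3
  read 'h': p3 → p2
p0 -> p1 -> p3 -> p1 -> p3 -> p2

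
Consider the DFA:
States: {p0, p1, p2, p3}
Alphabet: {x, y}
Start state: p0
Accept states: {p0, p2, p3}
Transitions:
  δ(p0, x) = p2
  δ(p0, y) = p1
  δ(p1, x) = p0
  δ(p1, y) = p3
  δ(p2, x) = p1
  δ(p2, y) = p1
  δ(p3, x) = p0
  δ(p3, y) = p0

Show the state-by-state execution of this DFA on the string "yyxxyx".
read 'y': p0 → p1
  read 'y': p1 → p3
  read 'x': p3 → p0
  read 'x': p0 → p2
  read 'y': p2 → p1
  read 'x': p1 → p0
p0 -> p1 -> p3 -> p0 -> p2 -> p1 -> p0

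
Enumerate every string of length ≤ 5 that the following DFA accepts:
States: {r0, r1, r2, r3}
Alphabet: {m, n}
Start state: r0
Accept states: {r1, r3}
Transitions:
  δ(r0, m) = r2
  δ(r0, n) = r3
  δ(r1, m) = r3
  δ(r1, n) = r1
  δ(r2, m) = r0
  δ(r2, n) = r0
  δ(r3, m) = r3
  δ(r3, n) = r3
n, nm, nn, mmn, mnn, nmm, nmn, nnm, nnn, mmnm, mmnn, mnnm, mnnn, nmmm, nmmn, nmnm, nmnn, nnmm, nnmn, nnnm, nnnn, mmmmn, mmmnn, mmnmm, mmnmn, mmnnm, mmnnn, mnmmn, mnmnn, mnnmm, mnnmn, mnnnm, mnnnn, nmmmm, nmmmn, nmmnm, nmmnn, nmnmm, nmnmn, nmnnm, nmnnn, nnmmm, nnmmn, nnmnm, nnmnn, nnnmm, nnnmn, nnnnm, nnnnn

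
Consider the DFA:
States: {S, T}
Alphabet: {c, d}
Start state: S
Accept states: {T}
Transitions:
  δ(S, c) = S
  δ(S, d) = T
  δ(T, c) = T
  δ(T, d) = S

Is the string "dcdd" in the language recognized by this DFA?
Processing string "dcdd":
  S --d--> T
  T --c--> T
  T --d--> S
  S --d--> T
Final state: T
Accept states: {T}
Yes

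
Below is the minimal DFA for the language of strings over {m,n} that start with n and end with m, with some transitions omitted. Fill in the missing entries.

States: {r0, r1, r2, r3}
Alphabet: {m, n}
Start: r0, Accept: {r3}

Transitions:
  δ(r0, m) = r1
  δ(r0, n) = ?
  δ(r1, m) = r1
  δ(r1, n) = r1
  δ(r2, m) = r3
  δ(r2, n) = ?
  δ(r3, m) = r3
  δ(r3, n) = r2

From the language and accept set, identify what each state tracks — r0: no input read; r1: started with m (dead); r2: started with n, last symbol n; r3: started with n, last symbol m.
Each missing δ(q, a) is the state matching the new tracked value after reading a.
δ(r0, n) = r2; δ(r2, n) = r2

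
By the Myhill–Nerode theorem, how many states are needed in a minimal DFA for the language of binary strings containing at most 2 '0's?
By Myhill–Nerode, count the distinguishable equivalence classes: 4 classes — having seen 0, 1, 2, or >2 copies of '0'; counts 0 through 2 are accepting and >2 is dead.
4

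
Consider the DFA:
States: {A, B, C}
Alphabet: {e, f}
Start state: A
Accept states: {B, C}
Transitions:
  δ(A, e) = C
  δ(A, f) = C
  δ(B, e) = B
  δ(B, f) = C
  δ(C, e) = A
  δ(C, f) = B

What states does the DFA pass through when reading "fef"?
read 'f': A → C
  read 'e': C → A
  read 'f': A → C
A -> C -> A -> C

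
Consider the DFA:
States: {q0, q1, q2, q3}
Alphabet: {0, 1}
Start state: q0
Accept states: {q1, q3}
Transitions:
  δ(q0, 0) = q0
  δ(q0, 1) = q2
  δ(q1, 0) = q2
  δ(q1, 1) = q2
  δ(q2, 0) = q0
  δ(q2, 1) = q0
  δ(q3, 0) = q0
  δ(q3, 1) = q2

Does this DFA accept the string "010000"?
Processing string "010000":
  q0 --0--> q0
  q0 --1--> q2
  q2 --0--> q0
  q0 --0--> q0
  q0 --0--> q0
  q0 --0--> q0
Final state: q0
Accept states: {q1, q3}
No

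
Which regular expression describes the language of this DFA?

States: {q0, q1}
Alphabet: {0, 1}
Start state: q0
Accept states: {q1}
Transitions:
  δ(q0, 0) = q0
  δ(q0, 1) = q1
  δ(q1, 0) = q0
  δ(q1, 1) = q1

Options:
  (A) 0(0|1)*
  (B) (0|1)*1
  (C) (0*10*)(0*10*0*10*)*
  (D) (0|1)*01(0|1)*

Check each option against the DFA on short strings; one disagreement eliminates an option:
  (A) 0(0|1)*: on '0' the DFA goes q0 → q0 and rejects (q0 ∉ Accept), but the regex matches it → eliminate
  (B) (0|1)*1: agrees with the DFA on every string of length ≤ 6
  (C) (0*10*)(0*10*0*10*)*: on '10' the DFA goes q0 → q1 → q0 and rejects (q0 ∉ Accept), but the regex matches it → eliminate
  (D) (0|1)*01(0|1)*: on '1' the DFA goes q0 → q1 and accepts (q1 ∈ Accept), but the regex does not match it → eliminate
Only (B) is consistent with the DFA.
(B) (0|1)*1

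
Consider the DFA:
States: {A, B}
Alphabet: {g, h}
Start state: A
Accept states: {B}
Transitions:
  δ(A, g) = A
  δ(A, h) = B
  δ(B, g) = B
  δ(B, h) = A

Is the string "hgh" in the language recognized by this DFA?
Processing string "hgh":
  A --h--> B
  B --g--> B
  B --h--> A
Final state: A
Accept states: {B}
No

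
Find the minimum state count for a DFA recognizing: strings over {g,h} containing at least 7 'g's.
By Myhill–Nerode, count the distinguishable equivalence classes: 8 classes — having seen 0, 1, …, 6, or ≥7 copies of 'g'; any two classes i < j (j ≤ 7) are distinguished by the string g^(7−j), which takes class j to 7 copies (accepted) but leaves class i below 7 (rejected).
8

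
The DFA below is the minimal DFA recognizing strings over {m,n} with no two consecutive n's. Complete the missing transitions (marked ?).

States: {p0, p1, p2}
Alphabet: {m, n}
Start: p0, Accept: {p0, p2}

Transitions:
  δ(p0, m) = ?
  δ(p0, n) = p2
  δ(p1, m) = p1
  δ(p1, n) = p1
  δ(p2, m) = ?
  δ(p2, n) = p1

From the language and accept set, identify what each state tracks — p0: last symbol not n (ok); p1: saw nn (dead); p2: last symbol n (ok).
Each missing δ(q, a) is the state matching the new tracked value after reading a.
δ(p0, m) = p0; δ(p2, m) = p0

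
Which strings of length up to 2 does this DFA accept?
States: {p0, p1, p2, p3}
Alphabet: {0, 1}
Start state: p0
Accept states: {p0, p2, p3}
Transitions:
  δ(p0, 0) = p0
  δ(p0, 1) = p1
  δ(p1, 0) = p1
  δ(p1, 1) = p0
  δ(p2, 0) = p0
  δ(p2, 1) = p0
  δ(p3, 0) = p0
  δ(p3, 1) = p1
ε, 0, 00, 11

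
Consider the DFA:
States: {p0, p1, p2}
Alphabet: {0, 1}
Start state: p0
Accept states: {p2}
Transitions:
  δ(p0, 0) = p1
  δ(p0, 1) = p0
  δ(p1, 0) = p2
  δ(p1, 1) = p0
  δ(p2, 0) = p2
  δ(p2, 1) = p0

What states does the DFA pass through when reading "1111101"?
read '1': p0 → p0
  read '1': p0 → p0
  read '1': p0 → p0
  read '1': p0 → p0
  read '1': p0 → p0
  read '0': p0 → p1
  read '1': p1 → p0
p0 -> p0 -> p0 -> p0 -> p0 -> p0 -> p1 -> p0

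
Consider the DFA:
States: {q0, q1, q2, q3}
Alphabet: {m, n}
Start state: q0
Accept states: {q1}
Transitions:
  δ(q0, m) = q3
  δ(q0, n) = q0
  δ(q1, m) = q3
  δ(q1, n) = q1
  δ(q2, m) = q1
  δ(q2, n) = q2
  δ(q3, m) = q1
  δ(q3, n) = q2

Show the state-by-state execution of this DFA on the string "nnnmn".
read 'n': q0 → q0
  read 'n': q0 → q0
  read 'n': q0 → q0
  read 'm': q0 → q3
  read 'n': q3 → q2
q0 -> q0 -> q0 -> q0 -> q3 -> q2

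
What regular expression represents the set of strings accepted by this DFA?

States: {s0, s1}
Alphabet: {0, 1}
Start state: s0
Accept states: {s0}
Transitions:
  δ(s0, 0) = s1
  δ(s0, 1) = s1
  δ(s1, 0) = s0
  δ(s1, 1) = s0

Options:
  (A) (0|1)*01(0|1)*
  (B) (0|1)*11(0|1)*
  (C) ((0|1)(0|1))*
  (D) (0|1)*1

Check each option against the DFA on short strings; one disagreement eliminates an option:
  (A) (0|1)*01(0|1)*: on ε the DFA stays in s0 and accepts (s0 ∈ Accept), but the regex does not match it → eliminate
  (B) (0|1)*11(0|1)*: on ε the DFA stays in s0 and accepts (s0 ∈ Accept), but the regex does not match it → eliminate
  (C) ((0|1)(0|1))*: agrees with the DFA on every string of length ≤ 6
  (D) (0|1)*1: on ε the DFA stays in s0 and accepts (s0 ∈ Accept), but the regex does not match it → eliminate
Only (C) is consistent with the DFA.
(C) ((0|1)(0|1))*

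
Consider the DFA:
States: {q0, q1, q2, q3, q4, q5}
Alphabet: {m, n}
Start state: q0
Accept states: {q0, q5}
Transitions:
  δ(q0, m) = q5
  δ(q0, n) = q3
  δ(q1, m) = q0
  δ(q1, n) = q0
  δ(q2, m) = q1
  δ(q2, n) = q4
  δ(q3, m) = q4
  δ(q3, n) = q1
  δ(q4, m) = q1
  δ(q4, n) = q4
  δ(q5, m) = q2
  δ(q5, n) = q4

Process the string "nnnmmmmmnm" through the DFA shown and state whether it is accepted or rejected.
Processing string "nnnmmmmmnm":
  q0 --n--> q3
  q3 --n--> q1
  q1 --n--> q0
  q0 --m--> q5
  q5 --m--> q2
  q2 --m--> q1
  q1 --m--> q0
  q0 --m--> q5
  q5 --n--> q4
  q4 --m--> q1
Final state: q1
Accept states: {q0, q5}
No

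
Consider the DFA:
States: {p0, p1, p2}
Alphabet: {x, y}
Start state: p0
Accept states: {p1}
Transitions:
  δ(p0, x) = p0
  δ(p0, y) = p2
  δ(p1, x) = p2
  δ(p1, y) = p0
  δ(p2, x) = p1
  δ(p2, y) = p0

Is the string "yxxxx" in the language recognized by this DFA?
Processing string "yxxxx":
  p0 --y--> p2
  p2 --x--> p1
  p1 --x--> p2
  p2 --x--> p1
  p1 --x--> p2
Final state: p2
Accept states: {p1}
No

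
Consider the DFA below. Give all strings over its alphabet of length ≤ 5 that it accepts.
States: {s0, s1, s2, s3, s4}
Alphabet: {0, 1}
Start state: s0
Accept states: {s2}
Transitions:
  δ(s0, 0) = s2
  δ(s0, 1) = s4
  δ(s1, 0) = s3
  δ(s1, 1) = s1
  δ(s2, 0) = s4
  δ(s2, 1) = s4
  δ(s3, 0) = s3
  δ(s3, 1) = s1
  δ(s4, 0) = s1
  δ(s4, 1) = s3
0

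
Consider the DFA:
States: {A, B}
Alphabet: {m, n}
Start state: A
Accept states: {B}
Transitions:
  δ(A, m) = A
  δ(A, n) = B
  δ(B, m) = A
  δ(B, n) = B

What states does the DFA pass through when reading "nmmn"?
read 'n': A → B
  read 'm': B → A
  read 'm': A → A
  read 'n': A → B
A -> B -> A -> A -> B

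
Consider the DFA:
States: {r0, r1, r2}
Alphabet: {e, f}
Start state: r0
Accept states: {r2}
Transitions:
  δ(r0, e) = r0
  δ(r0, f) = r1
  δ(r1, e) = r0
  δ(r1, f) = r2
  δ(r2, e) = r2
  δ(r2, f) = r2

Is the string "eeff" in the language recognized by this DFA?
Processing string "eeff":
  r0 --e--> r0
  r0 --e--> r0
  r0 --f--> r1
  r1 --f--> r2
Final state: r2
Accept states: {r2}
Yes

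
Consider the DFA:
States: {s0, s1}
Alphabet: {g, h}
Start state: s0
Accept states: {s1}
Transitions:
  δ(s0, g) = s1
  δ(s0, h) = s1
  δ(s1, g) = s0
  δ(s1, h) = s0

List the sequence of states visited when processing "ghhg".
read 'g': s0 → s1
  read 'h': s1 → s0
  read 'h': s0 → s1
  read 'g': s1 → s0
s0 -> s1 -> s0 -> s1 -> s0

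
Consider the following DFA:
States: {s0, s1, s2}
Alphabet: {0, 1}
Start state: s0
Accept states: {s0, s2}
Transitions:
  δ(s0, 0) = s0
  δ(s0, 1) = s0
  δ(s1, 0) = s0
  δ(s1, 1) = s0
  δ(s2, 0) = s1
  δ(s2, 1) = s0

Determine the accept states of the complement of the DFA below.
Complement accept states = All states \ Original accept states
= {s0, s1, s2} \ {s0, s2}
{s1}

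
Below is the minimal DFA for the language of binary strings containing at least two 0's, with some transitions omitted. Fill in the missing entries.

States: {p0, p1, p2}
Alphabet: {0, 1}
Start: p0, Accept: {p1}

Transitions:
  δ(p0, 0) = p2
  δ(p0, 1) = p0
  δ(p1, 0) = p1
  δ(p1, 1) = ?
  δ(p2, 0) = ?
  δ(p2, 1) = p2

From the language and accept set, identify what each state tracks — p0: zero 0's seen; p1: ≥ two 0's seen; p2: one 0 seen.
Each missing δ(q, a) is the state matching the new tracked value after reading a.
δ(p1, 1) = p1; δ(p2, 0) = p1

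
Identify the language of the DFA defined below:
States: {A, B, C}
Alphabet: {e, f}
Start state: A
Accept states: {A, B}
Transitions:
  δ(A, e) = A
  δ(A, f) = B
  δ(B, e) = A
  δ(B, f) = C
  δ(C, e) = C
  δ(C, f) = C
Testing a few strings:
  'f' → accept
  'ffe' → reject
  'ef' → accept
  'fef' → accept
State roles: A=last symbol not f (ok); B=last symbol f (ok); C=saw ff (dead)
All strings over {e,f} with no two consecutive f's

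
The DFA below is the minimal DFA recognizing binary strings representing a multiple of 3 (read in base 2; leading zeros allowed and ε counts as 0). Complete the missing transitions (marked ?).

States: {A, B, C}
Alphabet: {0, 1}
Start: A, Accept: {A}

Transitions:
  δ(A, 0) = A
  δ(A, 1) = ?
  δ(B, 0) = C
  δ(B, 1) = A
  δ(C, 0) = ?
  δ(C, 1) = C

From the language and accept set, identify what each state tracks — A: value ≡ 0 (mod 3); B: value ≡ 1 (mod 3); C: value ≡ 2 (mod 3).
Each missing δ(q, a) is the state matching the new tracked value after reading a.
δ(A, 1) = B; δ(C, 0) = B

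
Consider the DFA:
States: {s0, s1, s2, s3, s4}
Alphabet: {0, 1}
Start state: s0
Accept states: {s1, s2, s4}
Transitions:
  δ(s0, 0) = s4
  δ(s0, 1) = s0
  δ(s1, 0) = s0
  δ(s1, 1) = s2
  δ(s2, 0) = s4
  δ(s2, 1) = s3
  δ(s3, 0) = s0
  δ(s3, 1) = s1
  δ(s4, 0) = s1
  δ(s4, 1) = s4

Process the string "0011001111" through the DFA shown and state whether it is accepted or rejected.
Processing string "0011001111":
  s0 --0--> s4
  s4 --0--> s1
  s1 --1--> s2
  s2 --1--> s3
  s3 --0--> s0
  s0 --0--> s4
  s4 --1--> s4
  s4 --1--> s4
  s4 --1--> s4
  s4 --1--> s4
Final state: s4
Accept states: {s1, s2, s4}
Yes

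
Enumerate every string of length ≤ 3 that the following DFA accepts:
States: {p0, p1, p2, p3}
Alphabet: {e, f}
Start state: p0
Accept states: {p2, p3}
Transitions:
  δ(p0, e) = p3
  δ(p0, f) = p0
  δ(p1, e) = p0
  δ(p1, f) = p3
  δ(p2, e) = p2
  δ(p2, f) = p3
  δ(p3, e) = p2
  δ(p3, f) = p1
e, ee, fe, eee, eef, eff, fee, ffe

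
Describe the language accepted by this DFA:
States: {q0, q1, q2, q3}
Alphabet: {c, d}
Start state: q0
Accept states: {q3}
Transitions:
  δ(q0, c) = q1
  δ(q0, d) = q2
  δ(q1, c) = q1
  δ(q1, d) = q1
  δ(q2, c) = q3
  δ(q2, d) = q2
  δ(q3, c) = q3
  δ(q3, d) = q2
Testing a few strings:
  'ddc' → accept
  'd' → reject
  'ccdd' → reject
  'dcc' → accept
State roles: q0=no input read; q1=started with c (dead); q2=started with d, last symbol d; q3=started with d, last symbol c
All strings over {c,d} that start with d and end with c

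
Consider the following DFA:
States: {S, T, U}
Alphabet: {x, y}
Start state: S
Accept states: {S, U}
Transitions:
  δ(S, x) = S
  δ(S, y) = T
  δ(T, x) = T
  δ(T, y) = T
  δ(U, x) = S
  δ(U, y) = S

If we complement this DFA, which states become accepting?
Complement accept states = All states \ Original accept states
= {S, T, U} \ {S, U}
{T}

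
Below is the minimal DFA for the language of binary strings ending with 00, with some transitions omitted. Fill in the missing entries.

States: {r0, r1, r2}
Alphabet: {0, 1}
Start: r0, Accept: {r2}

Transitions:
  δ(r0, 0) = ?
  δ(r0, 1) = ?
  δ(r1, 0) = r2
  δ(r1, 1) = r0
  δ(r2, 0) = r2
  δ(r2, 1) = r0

From the language and accept set, identify what each state tracks — r0: last symbol not 0; r1: one trailing 0; r2: two trailing 0's.
Each missing δ(q, a) is the state matching the new tracked value after reading a.
δ(r0, 0) = r1; δ(r0, 1) = r0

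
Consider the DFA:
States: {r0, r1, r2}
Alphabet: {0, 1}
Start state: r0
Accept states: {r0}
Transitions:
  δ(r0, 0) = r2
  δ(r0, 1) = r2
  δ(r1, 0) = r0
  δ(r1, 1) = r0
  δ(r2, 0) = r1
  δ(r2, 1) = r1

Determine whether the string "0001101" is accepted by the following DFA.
Processing string "0001101":
  r0 --0--> r2
  r2 --0--> r1
  r1 --0--> r0
  r0 --1--> r2
  r2 --1--> r1
  r1 --0--> r0
  r0 --1--> r2
Final state: r2
Accept states: {r0}
No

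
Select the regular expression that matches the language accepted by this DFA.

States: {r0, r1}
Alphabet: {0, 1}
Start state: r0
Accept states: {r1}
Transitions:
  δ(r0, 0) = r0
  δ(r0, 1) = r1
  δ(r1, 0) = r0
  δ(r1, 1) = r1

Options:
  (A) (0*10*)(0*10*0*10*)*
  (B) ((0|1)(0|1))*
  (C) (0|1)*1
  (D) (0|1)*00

Check each option against the DFA on short strings; one disagreement eliminates an option:
  (A) (0*10*)(0*10*0*10*)*: on '10' the DFA goes r0 → r1 → r0 and rejects (r0 ∉ Accept), but the regex matches it → eliminate
  (B) ((0|1)(0|1))*: on ε the DFA stays in r0 and rejects (r0 ∉ Accept), but the regex matches it → eliminate
  (C) (0|1)*1: agrees with the DFA on every string of length ≤ 6
  (D) (0|1)*00: on '1' the DFA goes r0 → r1 and accepts (r1 ∈ Accept), but the regex does not match it → eliminate
Only (C) is consistent with the DFA.
(C) (0|1)*1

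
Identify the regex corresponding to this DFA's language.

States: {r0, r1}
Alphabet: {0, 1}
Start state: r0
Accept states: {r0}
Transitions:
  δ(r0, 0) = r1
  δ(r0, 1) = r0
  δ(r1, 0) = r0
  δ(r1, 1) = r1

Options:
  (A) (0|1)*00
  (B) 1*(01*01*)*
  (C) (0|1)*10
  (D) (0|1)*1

Check each option against the DFA on short strings; one disagreement eliminates an option:
  (A) (0|1)*00: on ε the DFA stays in r0 and accepts (r0 ∈ Accept), but the regex does not match it → eliminate
  (B) 1*(01*01*)*: agrees with the DFA on every string of length ≤ 6
  (C) (0|1)*10: on ε the DFA stays in r0 and accepts (r0 ∈ Accept), but the regex does not match it → eliminate
  (D) (0|1)*1: on ε the DFA stays in r0 and accepts (r0 ∈ Accept), but the regex does not match it → eliminate
Only (B) is consistent with the DFA.
(B) 1*(01*01*)*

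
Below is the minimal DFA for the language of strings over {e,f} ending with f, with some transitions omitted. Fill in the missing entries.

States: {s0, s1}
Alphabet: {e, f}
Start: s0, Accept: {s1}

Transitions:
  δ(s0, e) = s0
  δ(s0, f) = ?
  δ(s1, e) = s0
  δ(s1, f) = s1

From the language and accept set, identify what each state tracks — s0: last symbol not f; s1: last symbol is f.
Each missing δ(q, a) is the state matching the new tracked value after reading a.
δ(s0, f) = s1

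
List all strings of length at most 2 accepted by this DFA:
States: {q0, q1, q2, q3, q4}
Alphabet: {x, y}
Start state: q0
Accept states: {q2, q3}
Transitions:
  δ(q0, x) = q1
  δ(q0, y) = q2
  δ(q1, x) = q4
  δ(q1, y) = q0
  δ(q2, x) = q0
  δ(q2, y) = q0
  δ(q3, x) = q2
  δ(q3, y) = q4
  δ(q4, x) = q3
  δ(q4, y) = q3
y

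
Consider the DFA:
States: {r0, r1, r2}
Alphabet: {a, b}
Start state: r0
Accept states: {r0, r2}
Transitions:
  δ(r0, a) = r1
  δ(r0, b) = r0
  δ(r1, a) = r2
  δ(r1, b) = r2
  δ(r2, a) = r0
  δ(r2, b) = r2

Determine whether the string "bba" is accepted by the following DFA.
Processing string "bba":
  r0 --b--> r0
  r0 --b--> r0
  r0 --a--> r1
Final state: r1
Accept states: {r0, r2}
No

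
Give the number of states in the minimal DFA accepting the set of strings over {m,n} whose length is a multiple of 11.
By Myhill–Nerode, count the distinguishable equivalence classes: 11 classes — one per residue of the length mod 11; class i is distinguished from class j by any string of length (11 − i) mod 11.
11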